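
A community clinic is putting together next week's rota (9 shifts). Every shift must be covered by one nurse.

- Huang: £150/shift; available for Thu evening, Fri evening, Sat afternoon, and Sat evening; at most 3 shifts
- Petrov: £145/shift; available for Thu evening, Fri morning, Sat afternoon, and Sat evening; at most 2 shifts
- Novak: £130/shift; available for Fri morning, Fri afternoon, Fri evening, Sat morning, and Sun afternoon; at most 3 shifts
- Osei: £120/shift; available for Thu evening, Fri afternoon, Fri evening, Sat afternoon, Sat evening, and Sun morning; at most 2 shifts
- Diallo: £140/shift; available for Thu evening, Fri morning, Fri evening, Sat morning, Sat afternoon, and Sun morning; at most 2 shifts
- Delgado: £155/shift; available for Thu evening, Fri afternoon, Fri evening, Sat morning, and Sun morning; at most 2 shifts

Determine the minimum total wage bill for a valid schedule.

£1200

Sun afternoon can only be covered by Novak, so that assignment is forced.
Picking the cheapest available nurse for each shift independently would cost £1110, but that ignores the shift limits.
An optimal schedule: Thu evening→Petrov, Fri morning→Novak, Fri afternoon→Osei, Fri evening→Diallo, Sat morning→Novak, Sat afternoon→Petrov, Sat evening→Osei, Sun morning→Diallo, Sun afternoon→Novak.
Total: 145 + 130 + 120 + 140 + 130 + 145 + 120 + 140 + 130 = £1200.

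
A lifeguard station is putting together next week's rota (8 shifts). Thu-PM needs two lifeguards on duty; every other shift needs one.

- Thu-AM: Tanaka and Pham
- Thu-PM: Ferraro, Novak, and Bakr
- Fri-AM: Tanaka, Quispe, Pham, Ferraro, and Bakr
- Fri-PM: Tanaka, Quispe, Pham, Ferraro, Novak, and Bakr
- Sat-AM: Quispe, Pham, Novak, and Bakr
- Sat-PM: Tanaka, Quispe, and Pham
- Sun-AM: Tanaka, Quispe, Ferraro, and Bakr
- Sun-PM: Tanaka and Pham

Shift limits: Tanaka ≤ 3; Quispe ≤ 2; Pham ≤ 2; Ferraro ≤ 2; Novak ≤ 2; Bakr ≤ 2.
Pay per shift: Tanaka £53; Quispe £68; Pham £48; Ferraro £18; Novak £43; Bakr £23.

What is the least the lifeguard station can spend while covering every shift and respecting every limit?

£317

Picking the cheapest available lifeguard for each shift independently would cost £262, but that ignores the shift limits.
An optimal schedule: Thu-AM→Pham, Thu-PM→Ferraro+Bakr, Fri-AM→Bakr, Fri-PM→Novak, Sat-AM→Novak, Sat-PM→Tanaka, Sun-AM→Ferraro, Sun-PM→Pham.
Total: 48 + 18 + 23 + 23 + 43 + 43 + 53 + 18 + 48 = £317.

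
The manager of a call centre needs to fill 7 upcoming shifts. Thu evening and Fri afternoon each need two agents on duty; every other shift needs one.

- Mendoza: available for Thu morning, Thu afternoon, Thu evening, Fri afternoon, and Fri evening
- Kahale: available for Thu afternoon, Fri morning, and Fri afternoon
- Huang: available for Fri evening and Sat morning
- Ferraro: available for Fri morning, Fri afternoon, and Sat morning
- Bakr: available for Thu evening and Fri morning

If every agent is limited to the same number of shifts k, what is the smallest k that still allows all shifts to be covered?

With 5 agents and 9 worker-slots to fill, someone must work at least ⌈9/5⌉ = 2 shifts, so k ≥ 2.
k = 2 works: Thu morning→Mendoza, Thu afternoon→Kahale, Thu evening→Mendoza+Bakr, Fri morning→Ferraro, Fri afternoon→Kahale+Ferraro, Fri evening→Huang, Sat morning→Huang.
Loads: Mendoza 2, Kahale 2, Huang 2, Ferraro 2, Bakr 1 — all ≤ 2.

2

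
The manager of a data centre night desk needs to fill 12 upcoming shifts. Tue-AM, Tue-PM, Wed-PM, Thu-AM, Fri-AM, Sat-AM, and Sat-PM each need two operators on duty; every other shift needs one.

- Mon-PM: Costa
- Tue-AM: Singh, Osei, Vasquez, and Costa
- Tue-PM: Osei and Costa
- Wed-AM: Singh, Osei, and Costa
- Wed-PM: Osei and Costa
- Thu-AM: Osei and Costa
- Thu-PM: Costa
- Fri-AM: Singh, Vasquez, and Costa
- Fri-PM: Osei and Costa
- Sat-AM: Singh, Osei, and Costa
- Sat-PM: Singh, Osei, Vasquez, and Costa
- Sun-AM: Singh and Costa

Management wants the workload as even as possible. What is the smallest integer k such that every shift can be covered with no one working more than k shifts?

With 4 operators and 19 worker-slots to fill, someone must work at least ⌈19/4⌉ = 5 shifts, so k ≥ 5.
k = 5 is infeasible (exhaustive check).
k = 6 works: Mon-PM→Costa, Tue-AM→Singh+Osei, Tue-PM→Osei+Costa, Wed-AM→Singh, Wed-PM→Osei+Costa, Thu-AM→Osei+Costa, Thu-PM→Costa, Fri-AM→Singh+Vasquez, Fri-PM→Osei, Sat-AM→Singh+Osei, Sat-PM→Singh+Vasquez, Sun-AM→Singh.
Loads: Singh 6, Osei 6, Vasquez 2, Costa 5 — all ≤ 6.

6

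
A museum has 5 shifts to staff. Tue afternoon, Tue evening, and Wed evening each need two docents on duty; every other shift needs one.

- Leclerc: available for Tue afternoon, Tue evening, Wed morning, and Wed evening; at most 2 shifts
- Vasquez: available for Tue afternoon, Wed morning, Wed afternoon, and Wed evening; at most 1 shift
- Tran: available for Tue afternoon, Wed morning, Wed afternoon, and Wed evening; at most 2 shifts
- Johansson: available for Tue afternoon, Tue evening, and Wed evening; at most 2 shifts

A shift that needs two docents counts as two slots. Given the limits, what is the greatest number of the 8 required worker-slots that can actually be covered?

7

Total capacity across all docents is 2+1+2+2 = 7, and 8 slots are needed, so at most 7 can be filled.
An assignment achieving 7: Tue afternoon→Tran+Johansson, Tue evening→Leclerc+Johansson, Wed morning→Leclerc, Wed afternoon→Vasquez, Wed evening→Tran.
Loads: Leclerc 2/2, Vasquez 1/1, Tran 2/2, Johansson 2/2.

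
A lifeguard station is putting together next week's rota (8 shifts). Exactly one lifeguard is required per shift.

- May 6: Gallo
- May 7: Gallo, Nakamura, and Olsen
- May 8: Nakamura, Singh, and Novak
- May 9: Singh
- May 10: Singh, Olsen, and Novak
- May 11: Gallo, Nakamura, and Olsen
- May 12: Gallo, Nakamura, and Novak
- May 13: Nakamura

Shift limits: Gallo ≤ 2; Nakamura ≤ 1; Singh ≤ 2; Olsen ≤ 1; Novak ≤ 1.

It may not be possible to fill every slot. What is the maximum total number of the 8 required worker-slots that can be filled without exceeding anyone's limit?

Total capacity across all lifeguards is 2+1+2+1+1 = 7, and 8 slots are needed, so at most 7 can be filled.
An assignment achieving 7: May 6→Gallo, May 7→Gallo, May 8→Singh, May 9→Singh, May 10→Olsen, May 12→Novak, May 13→Nakamura.
Loads: Gallo 2/2, Nakamura 1/1, Singh 2/2, Olsen 1/1, Novak 1/1.

7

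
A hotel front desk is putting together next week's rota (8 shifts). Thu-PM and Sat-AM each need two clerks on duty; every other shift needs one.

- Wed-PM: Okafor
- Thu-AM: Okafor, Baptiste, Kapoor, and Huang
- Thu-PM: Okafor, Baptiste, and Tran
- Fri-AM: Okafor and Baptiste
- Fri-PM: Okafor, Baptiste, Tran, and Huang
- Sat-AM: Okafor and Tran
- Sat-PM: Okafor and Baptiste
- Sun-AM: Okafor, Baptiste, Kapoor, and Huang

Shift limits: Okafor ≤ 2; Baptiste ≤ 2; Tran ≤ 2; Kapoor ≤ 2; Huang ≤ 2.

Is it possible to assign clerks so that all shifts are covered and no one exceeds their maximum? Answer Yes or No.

No

Total capacity is 10 and 10 slots are needed, so capacity alone doesn't rule it out.
Shifts {Wed-PM, Thu-PM, Fri-AM, Sat-AM, Sat-PM} need 7 worker-slots in total, but the clerks available for any of those shifts (Okafor, Baptiste, and Tran) can supply at most 6 among them. So no valid schedule exists.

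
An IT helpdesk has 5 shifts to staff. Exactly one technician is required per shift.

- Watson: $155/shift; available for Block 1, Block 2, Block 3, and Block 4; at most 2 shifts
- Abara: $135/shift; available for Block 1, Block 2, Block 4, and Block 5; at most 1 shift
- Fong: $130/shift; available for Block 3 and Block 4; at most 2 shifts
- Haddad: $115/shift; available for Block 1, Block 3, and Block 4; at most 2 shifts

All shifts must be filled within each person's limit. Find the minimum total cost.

$650

Block 5 can only be covered by Abara, so that assignment is forced.
Picking the cheapest available technician for each shift independently would cost $615, but that ignores the shift limits.
An optimal schedule: Block 1→Haddad, Block 2→Watson, Block 3→Haddad, Block 4→Fong, Block 5→Abara.
Total: 115 + 155 + 115 + 130 + 135 = $650.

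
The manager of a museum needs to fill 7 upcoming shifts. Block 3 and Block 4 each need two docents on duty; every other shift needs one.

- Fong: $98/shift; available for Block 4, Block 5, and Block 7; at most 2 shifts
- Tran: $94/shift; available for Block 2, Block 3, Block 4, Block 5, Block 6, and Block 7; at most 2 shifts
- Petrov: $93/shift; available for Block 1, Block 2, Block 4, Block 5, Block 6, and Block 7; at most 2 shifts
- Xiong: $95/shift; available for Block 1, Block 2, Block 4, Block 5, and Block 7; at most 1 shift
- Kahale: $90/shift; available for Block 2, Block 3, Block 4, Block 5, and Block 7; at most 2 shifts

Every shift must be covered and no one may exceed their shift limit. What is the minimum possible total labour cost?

$845

Block 3 can only be covered by Tran and Kahale, so that assignment is forced.
Picking the cheapest available docent for each shift independently would cost $823, but that ignores the shift limits.
An optimal schedule: Block 1→Petrov, Block 2→Petrov, Block 3→Tran+Kahale, Block 4→Xiong+Kahale, Block 5→Fong, Block 6→Tran, Block 7→Fong.
Total: 93 + 93 + 94 + 90 + 95 + 90 + 98 + 94 + 98 = $845.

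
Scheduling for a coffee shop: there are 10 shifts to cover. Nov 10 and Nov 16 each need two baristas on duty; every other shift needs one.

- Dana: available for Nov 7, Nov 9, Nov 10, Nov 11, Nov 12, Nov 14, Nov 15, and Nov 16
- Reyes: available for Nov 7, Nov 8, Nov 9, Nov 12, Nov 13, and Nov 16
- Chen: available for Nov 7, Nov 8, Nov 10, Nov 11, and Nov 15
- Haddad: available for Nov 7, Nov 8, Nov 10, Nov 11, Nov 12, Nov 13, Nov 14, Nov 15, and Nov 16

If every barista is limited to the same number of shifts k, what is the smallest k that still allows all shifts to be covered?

3

With 4 baristas and 12 worker-slots to fill, someone must work at least ⌈12/4⌉ = 3 shifts, so k ≥ 3.
k = 3 works: Nov 7→Haddad, Nov 8→Reyes, Nov 9→Dana, Nov 10→Dana+Chen, Nov 11→Chen, Nov 12→Haddad, Nov 13→Reyes, Nov 14→Dana, Nov 15→Chen, Nov 16→Reyes+Haddad.
Loads: Dana 3, Reyes 3, Chen 3, Haddad 3 — all ≤ 3.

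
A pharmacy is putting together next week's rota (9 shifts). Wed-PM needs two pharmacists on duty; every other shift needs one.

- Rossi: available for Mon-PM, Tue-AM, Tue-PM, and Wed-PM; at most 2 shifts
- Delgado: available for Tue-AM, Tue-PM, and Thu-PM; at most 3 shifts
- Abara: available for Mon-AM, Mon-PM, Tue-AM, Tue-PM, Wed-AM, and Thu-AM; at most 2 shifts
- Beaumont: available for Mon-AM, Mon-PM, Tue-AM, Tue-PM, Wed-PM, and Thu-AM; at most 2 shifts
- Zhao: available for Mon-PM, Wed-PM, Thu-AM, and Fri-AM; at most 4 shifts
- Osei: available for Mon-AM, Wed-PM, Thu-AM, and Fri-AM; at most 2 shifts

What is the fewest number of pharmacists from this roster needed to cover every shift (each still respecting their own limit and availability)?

4

10 slots to fill and no one can take more than 4, so at least ⌈10/4⌉ = 3 pharmacists are needed.
Any 3 pharmacists together have capacity at most 4+3+2 = 9 < 10 slots, so 3 can never suffice.
Rossi, Delgado, Abara, and Zhao alone can cover everything: Mon-AM→Abara, Mon-PM→Rossi, Tue-AM→Delgado, Tue-PM→Delgado, Wed-AM→Abara, Wed-PM→Rossi+Zhao, Thu-AM→Zhao, Thu-PM→Delgado, Fri-AM→Zhao.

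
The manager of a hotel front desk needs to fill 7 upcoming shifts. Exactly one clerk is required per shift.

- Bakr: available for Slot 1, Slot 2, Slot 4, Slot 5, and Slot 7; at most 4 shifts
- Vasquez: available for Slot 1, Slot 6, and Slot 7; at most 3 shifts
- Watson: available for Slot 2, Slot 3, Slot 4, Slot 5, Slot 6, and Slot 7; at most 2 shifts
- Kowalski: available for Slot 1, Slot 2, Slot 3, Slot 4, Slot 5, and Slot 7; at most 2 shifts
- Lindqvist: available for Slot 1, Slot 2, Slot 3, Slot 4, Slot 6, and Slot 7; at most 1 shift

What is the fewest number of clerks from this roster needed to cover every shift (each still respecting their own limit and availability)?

3

7 slots to fill and no one can take more than 4, so at least ⌈7/4⌉ = 2 clerks are needed.
No set of 2 clerks can cover every shift (each such set leaves at least one shift with no one available or exceeds a cap).
Bakr, Vasquez, and Watson alone can cover everything: Slot 1→Bakr, Slot 2→Bakr, Slot 3→Watson, Slot 4→Bakr, Slot 5→Bakr, Slot 6→Vasquez, Slot 7→Vasquez.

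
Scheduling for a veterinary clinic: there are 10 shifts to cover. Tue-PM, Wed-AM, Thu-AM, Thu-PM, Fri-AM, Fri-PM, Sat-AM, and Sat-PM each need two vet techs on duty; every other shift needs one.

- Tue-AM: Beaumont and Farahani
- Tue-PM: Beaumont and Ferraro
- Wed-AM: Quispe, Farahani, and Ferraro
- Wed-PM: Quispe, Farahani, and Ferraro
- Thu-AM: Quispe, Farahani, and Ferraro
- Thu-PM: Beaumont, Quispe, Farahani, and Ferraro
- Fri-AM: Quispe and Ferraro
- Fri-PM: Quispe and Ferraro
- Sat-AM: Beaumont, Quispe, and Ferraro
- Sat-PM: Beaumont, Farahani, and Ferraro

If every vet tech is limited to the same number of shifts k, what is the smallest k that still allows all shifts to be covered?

With 4 vet techs and 18 worker-slots to fill, someone must work at least ⌈18/4⌉ = 5 shifts, so k ≥ 5.
k = 5 works: Tue-AM→Beaumont, Tue-PM→Beaumont+Ferraro, Wed-AM→Quispe+Farahani, Wed-PM→Quispe, Thu-AM→Quispe+Farahani, Thu-PM→Beaumont+Farahani, Fri-AM→Quispe+Ferraro, Fri-PM→Quispe+Ferraro, Sat-AM→Beaumont+Ferraro, Sat-PM→Beaumont+Farahani.
Loads: Beaumont 5, Quispe 5, Farahani 4, Ferraro 4 — all ≤ 5.

5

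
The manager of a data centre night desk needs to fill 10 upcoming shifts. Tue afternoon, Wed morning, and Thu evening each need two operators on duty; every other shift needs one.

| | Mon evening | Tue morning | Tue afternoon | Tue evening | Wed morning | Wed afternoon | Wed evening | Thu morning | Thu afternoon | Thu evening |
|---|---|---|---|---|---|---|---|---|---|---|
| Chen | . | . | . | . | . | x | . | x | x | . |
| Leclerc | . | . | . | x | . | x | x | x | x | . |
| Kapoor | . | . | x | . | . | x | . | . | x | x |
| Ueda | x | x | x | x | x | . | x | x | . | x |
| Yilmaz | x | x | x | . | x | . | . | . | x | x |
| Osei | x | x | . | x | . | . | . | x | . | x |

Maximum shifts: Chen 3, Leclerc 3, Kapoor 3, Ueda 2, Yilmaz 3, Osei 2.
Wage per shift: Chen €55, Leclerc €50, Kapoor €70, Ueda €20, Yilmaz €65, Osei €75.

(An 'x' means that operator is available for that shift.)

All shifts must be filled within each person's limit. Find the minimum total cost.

Wed morning can only be covered by Ueda and Yilmaz, so that assignment is forced.
Picking the cheapest available operator for each shift independently would cost €455, but that ignores the shift limits.
An optimal schedule: Mon evening→Ueda, Tue morning→Yilmaz, Tue afternoon→Yilmaz+Kapoor, Tue evening→Leclerc, Wed morning→Ueda+Yilmaz, Wed afternoon→Leclerc, Wed evening→Leclerc, Thu morning→Chen, Thu afternoon→Chen, Thu evening→Kapoor+Osei.
Total: 20 + 65 + 65 + 70 + 50 + 20 + 65 + 50 + 50 + 55 + 55 + 70 + 75 = €710.

€710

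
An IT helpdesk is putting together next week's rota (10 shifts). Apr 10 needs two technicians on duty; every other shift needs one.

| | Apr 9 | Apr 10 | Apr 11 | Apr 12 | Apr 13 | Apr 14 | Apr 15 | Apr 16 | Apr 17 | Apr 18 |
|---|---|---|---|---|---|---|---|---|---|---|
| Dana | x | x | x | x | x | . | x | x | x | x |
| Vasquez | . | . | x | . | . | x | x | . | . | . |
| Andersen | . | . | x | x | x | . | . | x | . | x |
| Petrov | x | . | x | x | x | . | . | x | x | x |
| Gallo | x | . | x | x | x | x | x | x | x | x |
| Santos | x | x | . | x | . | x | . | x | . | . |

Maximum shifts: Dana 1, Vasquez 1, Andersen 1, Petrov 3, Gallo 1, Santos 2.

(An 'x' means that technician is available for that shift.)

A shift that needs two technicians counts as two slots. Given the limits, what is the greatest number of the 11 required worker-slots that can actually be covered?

Total capacity across all technicians is 1+1+1+3+1+2 = 9, and 11 slots are needed, so at most 9 can be filled.
An assignment achieving 9: Apr 9→Petrov, Apr 10→Dana+Santos, Apr 12→Santos, Apr 13→Andersen, Apr 14→Vasquez, Apr 15→Gallo, Apr 17→Petrov, Apr 18→Petrov.
Loads: Dana 1/1, Vasquez 1/1, Andersen 1/1, Petrov 3/3, Gallo 1/1, Santos 2/2.

9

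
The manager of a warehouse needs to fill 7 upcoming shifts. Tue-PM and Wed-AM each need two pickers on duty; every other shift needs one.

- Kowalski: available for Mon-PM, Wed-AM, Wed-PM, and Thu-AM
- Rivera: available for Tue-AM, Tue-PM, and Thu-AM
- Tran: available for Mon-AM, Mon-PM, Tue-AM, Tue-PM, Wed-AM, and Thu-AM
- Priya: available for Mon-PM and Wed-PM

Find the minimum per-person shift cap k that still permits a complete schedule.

3

With 4 pickers and 9 worker-slots to fill, someone must work at least ⌈9/4⌉ = 3 shifts, so k ≥ 3.
k = 3 works: Mon-AM→Tran, Mon-PM→Kowalski, Tue-AM→Rivera, Tue-PM→Rivera+Tran, Wed-AM→Kowalski+Tran, Wed-PM→Kowalski, Thu-AM→Rivera.
Loads: Kowalski 3, Rivera 3, Tran 3, Priya 0 — all ≤ 3.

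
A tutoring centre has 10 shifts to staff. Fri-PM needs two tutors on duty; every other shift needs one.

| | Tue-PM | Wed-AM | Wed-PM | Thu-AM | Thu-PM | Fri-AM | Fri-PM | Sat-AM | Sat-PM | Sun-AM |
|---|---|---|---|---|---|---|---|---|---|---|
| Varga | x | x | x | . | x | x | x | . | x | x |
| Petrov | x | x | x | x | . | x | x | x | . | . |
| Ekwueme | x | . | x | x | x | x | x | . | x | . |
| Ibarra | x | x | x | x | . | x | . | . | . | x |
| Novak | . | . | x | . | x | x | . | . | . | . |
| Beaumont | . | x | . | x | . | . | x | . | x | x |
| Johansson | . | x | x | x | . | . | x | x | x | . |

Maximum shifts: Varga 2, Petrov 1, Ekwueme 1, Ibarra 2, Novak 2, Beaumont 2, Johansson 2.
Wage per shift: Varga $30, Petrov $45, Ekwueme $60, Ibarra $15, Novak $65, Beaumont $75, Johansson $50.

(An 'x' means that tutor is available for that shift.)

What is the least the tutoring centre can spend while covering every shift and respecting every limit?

$500

Picking the cheapest available tutor for each shift independently would cost $270, but that ignores the shift limits.
An optimal schedule: Tue-PM→Ibarra, Wed-AM→Johansson, Wed-PM→Novak, Thu-AM→Johansson, Thu-PM→Varga, Fri-AM→Novak, Fri-PM→Ekwueme+Beaumont, Sat-AM→Petrov, Sat-PM→Varga, Sun-AM→Ibarra.
Total: 15 + 50 + 65 + 50 + 30 + 65 + 60 + 75 + 45 + 30 + 15 = $500.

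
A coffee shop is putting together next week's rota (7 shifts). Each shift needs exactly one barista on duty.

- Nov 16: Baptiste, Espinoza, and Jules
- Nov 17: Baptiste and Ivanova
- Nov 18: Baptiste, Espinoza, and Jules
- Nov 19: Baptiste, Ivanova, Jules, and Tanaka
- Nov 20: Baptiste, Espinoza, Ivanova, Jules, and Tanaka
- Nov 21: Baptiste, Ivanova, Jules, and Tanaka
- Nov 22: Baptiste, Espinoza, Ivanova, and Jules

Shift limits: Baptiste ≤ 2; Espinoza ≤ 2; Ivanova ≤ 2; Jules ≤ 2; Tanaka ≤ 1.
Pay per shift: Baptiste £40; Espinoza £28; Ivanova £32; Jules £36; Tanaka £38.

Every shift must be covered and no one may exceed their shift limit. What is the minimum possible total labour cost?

£230

Picking the cheapest available barista for each shift independently would cost £208, but that ignores the shift limits.
An optimal schedule: Nov 16→Espinoza, Nov 17→Ivanova, Nov 18→Espinoza, Nov 19→Ivanova, Nov 20→Tanaka, Nov 21→Jules, Nov 22→Jules.
Total: 28 + 32 + 28 + 32 + 38 + 36 + 36 = £230.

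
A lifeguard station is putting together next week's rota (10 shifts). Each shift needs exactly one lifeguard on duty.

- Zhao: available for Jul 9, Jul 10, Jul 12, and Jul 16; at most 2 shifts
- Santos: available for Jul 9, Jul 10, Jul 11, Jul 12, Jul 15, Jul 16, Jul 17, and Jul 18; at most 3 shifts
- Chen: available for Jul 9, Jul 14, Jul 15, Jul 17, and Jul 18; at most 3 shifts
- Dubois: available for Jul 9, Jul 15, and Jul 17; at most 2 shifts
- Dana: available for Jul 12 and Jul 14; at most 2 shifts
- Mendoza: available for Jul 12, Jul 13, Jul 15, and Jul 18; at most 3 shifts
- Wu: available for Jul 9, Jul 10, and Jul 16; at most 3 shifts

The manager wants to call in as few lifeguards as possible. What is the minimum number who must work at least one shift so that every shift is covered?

4

10 slots to fill and no one can take more than 3, so at least ⌈10/3⌉ = 4 lifeguards are needed.
Zhao, Santos, Chen, and Mendoza alone can cover everything: Jul 9→Santos, Jul 10→Zhao, Jul 11→Santos, Jul 12→Mendoza, Jul 13→Mendoza, Jul 14→Chen, Jul 15→Chen, Jul 16→Zhao, Jul 17→Santos, Jul 18→Chen.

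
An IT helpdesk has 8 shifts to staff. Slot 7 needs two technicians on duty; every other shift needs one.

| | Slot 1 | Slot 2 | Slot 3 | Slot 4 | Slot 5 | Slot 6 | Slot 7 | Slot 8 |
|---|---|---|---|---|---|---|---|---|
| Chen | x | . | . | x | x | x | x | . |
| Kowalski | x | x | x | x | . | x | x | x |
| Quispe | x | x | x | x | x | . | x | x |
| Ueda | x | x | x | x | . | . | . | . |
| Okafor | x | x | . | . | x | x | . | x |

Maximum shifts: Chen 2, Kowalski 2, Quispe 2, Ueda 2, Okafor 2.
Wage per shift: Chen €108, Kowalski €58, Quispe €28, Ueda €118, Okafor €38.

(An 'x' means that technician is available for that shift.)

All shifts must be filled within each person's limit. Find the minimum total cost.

€582

Picking the cheapest available technician for each shift independently would cost €292, but that ignores the shift limits.
An optimal schedule: Slot 1→Ueda, Slot 2→Kowalski, Slot 3→Quispe, Slot 4→Chen, Slot 5→Quispe, Slot 6→Okafor, Slot 7→Kowalski+Chen, Slot 8→Okafor.
Total: 118 + 58 + 28 + 108 + 28 + 38 + 58 + 108 + 38 = €582.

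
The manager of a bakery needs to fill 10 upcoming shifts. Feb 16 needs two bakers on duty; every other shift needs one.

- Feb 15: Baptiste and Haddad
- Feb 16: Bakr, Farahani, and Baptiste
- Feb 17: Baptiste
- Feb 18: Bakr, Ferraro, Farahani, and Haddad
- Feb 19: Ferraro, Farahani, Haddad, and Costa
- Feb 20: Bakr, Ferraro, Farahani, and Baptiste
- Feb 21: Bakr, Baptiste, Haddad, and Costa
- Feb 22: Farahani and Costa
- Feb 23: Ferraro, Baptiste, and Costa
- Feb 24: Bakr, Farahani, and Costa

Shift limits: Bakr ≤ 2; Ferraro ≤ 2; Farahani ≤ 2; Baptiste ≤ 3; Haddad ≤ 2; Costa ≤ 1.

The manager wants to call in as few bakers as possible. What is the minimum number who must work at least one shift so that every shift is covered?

5

11 slots to fill and no one can take more than 3, so at least ⌈11/3⌉ = 4 bakers are needed.
Any 4 bakers together have capacity at most 3+2+2+2 = 9 < 11 slots, so 4 can never suffice.
Bakr, Ferraro, Farahani, Baptiste, and Haddad alone can cover everything: Feb 15→Baptiste, Feb 16→Bakr+Farahani, Feb 17→Baptiste, Feb 18→Haddad, Feb 19→Ferraro, Feb 20→Baptiste, Feb 21→Haddad, Feb 22→Farahani, Feb 23→Ferraro, Feb 24→Bakr.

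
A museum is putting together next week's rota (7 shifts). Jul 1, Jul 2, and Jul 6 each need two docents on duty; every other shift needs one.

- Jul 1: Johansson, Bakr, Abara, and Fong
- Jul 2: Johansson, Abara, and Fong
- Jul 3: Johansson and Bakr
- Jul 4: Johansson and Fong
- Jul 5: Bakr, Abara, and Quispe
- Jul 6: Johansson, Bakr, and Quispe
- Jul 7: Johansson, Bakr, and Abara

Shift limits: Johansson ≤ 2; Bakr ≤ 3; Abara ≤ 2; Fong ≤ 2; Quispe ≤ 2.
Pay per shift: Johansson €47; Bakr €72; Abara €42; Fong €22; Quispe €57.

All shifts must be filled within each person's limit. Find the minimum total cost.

€480

Picking the cheapest available docent for each shift independently would cost €385, but that ignores the shift limits.
An optimal schedule: Jul 1→Abara+Bakr, Jul 2→Fong+Abara, Jul 3→Johansson, Jul 4→Fong, Jul 5→Quispe, Jul 6→Johansson+Quispe, Jul 7→Bakr.
Total: 42 + 72 + 22 + 42 + 47 + 22 + 57 + 47 + 57 + 72 = €480.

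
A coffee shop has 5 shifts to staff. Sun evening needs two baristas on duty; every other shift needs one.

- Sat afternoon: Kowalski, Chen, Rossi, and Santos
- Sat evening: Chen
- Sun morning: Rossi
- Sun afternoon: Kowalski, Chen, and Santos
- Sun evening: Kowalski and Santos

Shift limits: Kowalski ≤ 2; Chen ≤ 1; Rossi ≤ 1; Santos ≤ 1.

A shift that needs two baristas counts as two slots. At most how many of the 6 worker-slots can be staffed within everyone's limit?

5

Total capacity across all baristas is 2+1+1+1 = 5, and 6 slots are needed, so at most 5 can be filled.
An assignment achieving 5: Sat evening→Chen, Sun morning→Rossi, Sun afternoon→Kowalski, Sun evening→Kowalski+Santos.
Loads: Kowalski 2/2, Chen 1/1, Rossi 1/1, Santos 1/1.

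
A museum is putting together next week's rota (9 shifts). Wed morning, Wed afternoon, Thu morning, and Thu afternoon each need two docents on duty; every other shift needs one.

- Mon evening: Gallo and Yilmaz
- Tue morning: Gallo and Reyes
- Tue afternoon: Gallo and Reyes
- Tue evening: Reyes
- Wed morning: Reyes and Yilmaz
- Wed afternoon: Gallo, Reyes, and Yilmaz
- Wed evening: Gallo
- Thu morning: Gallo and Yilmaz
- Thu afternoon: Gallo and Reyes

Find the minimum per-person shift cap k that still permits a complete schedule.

5

With 3 docents and 13 worker-slots to fill, someone must work at least ⌈13/3⌉ = 5 shifts, so k ≥ 5.
k = 5 works: Mon evening→Gallo, Tue morning→Gallo, Tue afternoon→Reyes, Tue evening→Reyes, Wed morning→Reyes+Yilmaz, Wed afternoon→Reyes+Yilmaz, Wed evening→Gallo, Thu morning→Gallo+Yilmaz, Thu afternoon→Gallo+Reyes.
Loads: Gallo 5, Reyes 5, Yilmaz 3 — all ≤ 5.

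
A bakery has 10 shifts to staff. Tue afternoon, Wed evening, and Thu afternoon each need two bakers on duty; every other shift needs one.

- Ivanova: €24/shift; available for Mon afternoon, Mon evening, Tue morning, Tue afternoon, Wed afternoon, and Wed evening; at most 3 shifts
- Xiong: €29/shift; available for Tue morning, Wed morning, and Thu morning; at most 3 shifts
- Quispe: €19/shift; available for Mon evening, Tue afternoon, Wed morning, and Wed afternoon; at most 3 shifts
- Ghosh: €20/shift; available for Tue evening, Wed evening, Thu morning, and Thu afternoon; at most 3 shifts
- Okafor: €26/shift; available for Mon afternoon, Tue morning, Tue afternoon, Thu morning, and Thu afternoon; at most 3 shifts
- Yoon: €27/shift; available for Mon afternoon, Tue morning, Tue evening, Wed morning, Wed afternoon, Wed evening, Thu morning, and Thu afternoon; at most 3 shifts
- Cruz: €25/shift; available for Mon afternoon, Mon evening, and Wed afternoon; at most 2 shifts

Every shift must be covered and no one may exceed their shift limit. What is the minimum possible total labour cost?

Picking the cheapest available baker for each shift independently would cost €278, but that ignores the shift limits.
An optimal schedule: Mon afternoon→Cruz, Mon evening→Quispe, Tue morning→Ivanova, Tue afternoon→Quispe+Ivanova, Tue evening→Ghosh, Wed morning→Quispe, Wed afternoon→Cruz, Wed evening→Ghosh+Ivanova, Thu morning→Okafor, Thu afternoon→Ghosh+Okafor.
Total: 25 + 19 + 24 + 19 + 24 + 20 + 19 + 25 + 20 + 24 + 26 + 20 + 26 = €291.

€291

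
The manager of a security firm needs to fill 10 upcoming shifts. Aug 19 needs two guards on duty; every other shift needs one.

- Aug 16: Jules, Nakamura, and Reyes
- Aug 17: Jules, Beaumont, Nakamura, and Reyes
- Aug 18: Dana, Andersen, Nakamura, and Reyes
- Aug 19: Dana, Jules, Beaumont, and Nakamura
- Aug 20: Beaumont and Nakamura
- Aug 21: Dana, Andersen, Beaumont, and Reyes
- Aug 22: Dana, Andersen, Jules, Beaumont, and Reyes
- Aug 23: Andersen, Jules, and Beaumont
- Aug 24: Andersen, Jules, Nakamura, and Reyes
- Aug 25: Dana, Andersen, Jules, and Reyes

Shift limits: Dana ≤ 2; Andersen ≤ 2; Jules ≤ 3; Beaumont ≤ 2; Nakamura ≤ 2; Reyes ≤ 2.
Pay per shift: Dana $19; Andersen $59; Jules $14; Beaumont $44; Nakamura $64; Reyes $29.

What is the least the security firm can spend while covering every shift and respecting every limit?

$344

Picking the cheapest available guard for each shift independently would cost $199, but that ignores the shift limits.
An optimal schedule: Aug 16→Jules, Aug 17→Jules, Aug 18→Dana, Aug 19→Dana+Beaumont, Aug 20→Beaumont, Aug 21→Reyes, Aug 22→Andersen, Aug 23→Jules, Aug 24→Reyes, Aug 25→Andersen.
Total: 14 + 14 + 19 + 19 + 44 + 44 + 29 + 59 + 14 + 29 + 59 = $344.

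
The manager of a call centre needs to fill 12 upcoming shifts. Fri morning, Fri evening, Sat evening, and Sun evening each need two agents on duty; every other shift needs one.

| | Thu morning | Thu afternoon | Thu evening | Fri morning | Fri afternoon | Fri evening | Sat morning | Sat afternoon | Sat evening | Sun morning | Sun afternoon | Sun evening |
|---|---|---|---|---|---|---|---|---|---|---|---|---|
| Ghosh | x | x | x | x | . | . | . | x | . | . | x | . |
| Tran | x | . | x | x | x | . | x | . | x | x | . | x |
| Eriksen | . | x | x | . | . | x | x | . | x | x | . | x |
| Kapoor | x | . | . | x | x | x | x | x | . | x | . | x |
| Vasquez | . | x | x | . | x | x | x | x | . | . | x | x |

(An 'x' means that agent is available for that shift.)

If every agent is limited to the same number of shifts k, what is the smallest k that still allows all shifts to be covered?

4

With 5 agents and 16 worker-slots to fill, someone must work at least ⌈16/5⌉ = 4 shifts, so k ≥ 4.
k = 4 works: Thu morning→Ghosh, Thu afternoon→Ghosh, Thu evening→Eriksen, Fri morning→Ghosh+Tran, Fri afternoon→Tran, Fri evening→Eriksen+Kapoor, Sat morning→Eriksen, Sat afternoon→Kapoor, Sat evening→Tran+Eriksen, Sun morning→Tran, Sun afternoon→Ghosh, Sun evening→Kapoor+Vasquez.
Loads: Ghosh 4, Tran 4, Eriksen 4, Kapoor 3, Vasquez 1 — all ≤ 4.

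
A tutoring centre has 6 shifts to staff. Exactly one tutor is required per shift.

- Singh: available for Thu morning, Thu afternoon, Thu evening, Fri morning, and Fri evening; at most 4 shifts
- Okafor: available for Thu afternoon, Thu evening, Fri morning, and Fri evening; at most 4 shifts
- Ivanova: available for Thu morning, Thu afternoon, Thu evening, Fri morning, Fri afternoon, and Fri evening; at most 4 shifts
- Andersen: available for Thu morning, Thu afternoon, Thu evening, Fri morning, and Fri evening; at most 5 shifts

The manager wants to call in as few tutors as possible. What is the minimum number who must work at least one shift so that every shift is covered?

6 slots to fill and no one can take more than 5, so at least ⌈6/5⌉ = 2 tutors are needed.
Singh and Ivanova alone can cover everything: Thu morning→Singh, Thu afternoon→Singh, Thu evening→Singh, Fri morning→Singh, Fri afternoon→Ivanova, Fri evening→Ivanova.

2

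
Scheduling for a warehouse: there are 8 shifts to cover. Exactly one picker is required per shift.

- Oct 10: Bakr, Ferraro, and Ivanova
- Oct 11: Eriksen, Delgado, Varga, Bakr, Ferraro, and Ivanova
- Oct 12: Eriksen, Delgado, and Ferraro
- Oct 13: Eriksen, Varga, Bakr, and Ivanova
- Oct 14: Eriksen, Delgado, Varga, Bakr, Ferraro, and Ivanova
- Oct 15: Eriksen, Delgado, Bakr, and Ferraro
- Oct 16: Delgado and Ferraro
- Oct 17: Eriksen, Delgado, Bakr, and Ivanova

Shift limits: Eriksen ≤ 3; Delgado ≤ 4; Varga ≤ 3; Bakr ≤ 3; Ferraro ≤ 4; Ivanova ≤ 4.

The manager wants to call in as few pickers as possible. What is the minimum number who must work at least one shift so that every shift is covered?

8 slots to fill and no one can take more than 4, so at least ⌈8/4⌉ = 2 pickers are needed.
Delgado and Ivanova alone can cover everything: Oct 10→Ivanova, Oct 11→Delgado, Oct 12→Delgado, Oct 13→Ivanova, Oct 14→Ivanova, Oct 15→Delgado, Oct 16→Delgado, Oct 17→Ivanova.

2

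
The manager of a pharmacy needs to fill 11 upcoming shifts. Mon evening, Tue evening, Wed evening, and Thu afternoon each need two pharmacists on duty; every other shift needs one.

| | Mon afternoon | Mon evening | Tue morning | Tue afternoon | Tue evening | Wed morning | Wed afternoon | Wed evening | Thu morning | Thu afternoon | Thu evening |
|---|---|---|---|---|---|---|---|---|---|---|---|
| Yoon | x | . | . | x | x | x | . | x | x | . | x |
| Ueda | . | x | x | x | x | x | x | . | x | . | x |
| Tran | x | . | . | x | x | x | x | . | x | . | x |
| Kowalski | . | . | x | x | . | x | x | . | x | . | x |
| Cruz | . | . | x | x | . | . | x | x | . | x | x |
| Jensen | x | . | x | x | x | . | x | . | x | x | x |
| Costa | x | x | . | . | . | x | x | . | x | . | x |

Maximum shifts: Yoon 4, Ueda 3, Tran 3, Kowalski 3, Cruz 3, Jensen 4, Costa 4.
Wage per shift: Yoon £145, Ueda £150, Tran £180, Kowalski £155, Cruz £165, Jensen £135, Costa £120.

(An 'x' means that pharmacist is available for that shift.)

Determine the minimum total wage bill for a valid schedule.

£2080

Mon evening can only be covered by Ueda and Costa, so that assignment is forced.
Wed evening can only be covered by Yoon and Cruz, so that assignment is forced.
Thu afternoon can only be covered by Cruz and Jensen, so that assignment is forced.
Picking the cheapest available pharmacist for each shift independently would cost £2030, but that ignores the shift limits.
An optimal schedule: Mon afternoon→Costa, Mon evening→Costa+Ueda, Tue morning→Jensen, Tue afternoon→Jensen, Tue evening→Jensen+Yoon, Wed morning→Costa, Wed afternoon→Costa, Wed evening→Yoon+Cruz, Thu morning→Yoon, Thu afternoon→Jensen+Cruz, Thu evening→Yoon.
Total: 120 + 120 + 150 + 135 + 135 + 135 + 145 + 120 + 120 + 145 + 165 + 145 + 135 + 165 + 145 = £2080.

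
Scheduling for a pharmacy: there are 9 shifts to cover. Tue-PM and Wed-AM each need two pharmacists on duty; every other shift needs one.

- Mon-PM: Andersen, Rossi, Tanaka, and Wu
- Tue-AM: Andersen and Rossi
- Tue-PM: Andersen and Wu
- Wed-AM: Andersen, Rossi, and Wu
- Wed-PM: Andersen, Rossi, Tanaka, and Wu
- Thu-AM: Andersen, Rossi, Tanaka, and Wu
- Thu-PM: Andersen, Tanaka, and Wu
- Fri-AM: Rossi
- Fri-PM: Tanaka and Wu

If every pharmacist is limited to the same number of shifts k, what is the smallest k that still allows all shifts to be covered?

3

With 4 pharmacists and 11 worker-slots to fill, someone must work at least ⌈11/4⌉ = 3 shifts, so k ≥ 3.
k = 3 works: Mon-PM→Rossi, Tue-AM→Andersen, Tue-PM→Andersen+Wu, Wed-AM→Andersen+Rossi, Wed-PM→Tanaka, Thu-AM→Wu, Thu-PM→Tanaka, Fri-AM→Rossi, Fri-PM→Tanaka.
Loads: Andersen 3, Rossi 3, Tanaka 3, Wu 2 — all ≤ 3.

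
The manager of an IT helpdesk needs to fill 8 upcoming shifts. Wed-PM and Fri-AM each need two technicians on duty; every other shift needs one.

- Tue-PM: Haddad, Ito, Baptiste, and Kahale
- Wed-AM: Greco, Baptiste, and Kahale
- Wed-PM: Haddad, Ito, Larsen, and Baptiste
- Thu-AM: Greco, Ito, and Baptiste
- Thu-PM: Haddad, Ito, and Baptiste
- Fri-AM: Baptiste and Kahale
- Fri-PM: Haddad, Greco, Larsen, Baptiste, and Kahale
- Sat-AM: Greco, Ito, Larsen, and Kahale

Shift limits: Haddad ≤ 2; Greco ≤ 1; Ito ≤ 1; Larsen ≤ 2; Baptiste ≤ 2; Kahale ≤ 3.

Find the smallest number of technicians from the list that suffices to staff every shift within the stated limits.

10 slots to fill and no one can take more than 3, so at least ⌈10/3⌉ = 4 technicians are needed.
Any 4 technicians together have capacity at most 3+2+2+2 = 9 < 10 slots, so 4 can never suffice.
Haddad, Greco, Larsen, Baptiste, and Kahale alone can cover everything: Tue-PM→Haddad, Wed-AM→Kahale, Wed-PM→Larsen+Baptiste, Thu-AM→Greco, Thu-PM→Haddad, Fri-AM→Baptiste+Kahale, Fri-PM→Kahale, Sat-AM→Larsen.

5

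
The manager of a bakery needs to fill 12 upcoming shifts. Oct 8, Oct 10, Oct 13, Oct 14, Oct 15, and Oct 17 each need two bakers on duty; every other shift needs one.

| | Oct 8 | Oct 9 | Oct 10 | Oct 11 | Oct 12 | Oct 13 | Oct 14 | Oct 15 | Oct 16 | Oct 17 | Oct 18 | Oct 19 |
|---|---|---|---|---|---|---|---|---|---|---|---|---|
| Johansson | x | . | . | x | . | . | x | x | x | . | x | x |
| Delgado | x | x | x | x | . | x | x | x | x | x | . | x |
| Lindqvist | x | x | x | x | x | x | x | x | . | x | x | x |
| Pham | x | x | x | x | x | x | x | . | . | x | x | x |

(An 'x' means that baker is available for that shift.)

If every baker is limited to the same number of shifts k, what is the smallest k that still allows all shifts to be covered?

With 4 bakers and 18 worker-slots to fill, someone must work at least ⌈18/4⌉ = 5 shifts, so k ≥ 5.
k = 5 works: Oct 8→Johansson+Pham, Oct 9→Delgado, Oct 10→Delgado+Lindqvist, Oct 11→Johansson, Oct 12→Lindqvist, Oct 13→Delgado+Lindqvist, Oct 14→Lindqvist+Pham, Oct 15→Johansson+Delgado, Oct 16→Johansson, Oct 17→Delgado+Lindqvist, Oct 18→Johansson, Oct 19→Pham.
Loads: Johansson 5, Delgado 5, Lindqvist 5, Pham 3 — all ≤ 5.

5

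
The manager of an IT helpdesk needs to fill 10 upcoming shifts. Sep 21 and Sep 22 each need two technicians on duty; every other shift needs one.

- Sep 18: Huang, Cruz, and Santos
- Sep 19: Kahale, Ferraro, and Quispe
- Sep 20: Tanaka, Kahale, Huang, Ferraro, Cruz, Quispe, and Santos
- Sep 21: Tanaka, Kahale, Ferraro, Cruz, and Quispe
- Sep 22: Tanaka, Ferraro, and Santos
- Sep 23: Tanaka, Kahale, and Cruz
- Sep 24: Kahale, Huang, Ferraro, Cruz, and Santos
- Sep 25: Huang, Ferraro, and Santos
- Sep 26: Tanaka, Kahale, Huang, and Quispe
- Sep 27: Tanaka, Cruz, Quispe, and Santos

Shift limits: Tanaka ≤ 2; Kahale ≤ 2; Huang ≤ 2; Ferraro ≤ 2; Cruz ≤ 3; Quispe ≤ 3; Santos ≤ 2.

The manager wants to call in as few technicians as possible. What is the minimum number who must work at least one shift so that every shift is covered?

12 slots to fill and no one can take more than 3, so at least ⌈12/3⌉ = 4 technicians are needed.
Any 4 technicians together have capacity at most 3+3+2+2 = 10 < 12 slots, so 4 can never suffice.
Tanaka, Kahale, Ferraro, Cruz, and Quispe alone can cover everything: Sep 18→Cruz, Sep 19→Kahale, Sep 20→Quispe, Sep 21→Cruz+Quispe, Sep 22→Tanaka+Ferraro, Sep 23→Tanaka, Sep 24→Kahale, Sep 25→Ferraro, Sep 26→Quispe, Sep 27→Cruz.

5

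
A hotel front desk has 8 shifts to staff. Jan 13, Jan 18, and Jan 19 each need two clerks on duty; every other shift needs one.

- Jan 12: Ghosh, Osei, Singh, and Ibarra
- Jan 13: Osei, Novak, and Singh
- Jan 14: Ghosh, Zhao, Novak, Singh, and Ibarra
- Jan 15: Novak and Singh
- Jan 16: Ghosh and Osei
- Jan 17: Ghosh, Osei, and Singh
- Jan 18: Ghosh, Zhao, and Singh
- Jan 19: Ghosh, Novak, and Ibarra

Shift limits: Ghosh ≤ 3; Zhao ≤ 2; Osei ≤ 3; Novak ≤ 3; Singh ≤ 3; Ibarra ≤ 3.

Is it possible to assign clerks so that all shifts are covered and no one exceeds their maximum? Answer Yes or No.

Yes

One valid schedule: Jan 12→Osei, Jan 13→Osei+Novak, Jan 14→Zhao, Jan 15→Novak, Jan 16→Ghosh, Jan 17→Ghosh, Jan 18→Ghosh+Zhao, Jan 19→Novak+Ibarra.
Loads: Ghosh 3/3, Zhao 2/2, Osei 2/3, Novak 3/3, Singh 0/3, Ibarra 1/3 — all within limits.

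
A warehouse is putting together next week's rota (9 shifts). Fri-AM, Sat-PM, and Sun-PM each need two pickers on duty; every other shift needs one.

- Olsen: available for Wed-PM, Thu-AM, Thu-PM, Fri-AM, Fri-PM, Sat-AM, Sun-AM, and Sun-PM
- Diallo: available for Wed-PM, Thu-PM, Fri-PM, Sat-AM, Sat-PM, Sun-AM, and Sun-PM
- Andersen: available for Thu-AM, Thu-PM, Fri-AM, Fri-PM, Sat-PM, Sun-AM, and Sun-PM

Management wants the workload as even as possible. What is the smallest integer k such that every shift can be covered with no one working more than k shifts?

4

With 3 pickers and 12 worker-slots to fill, someone must work at least ⌈12/3⌉ = 4 shifts, so k ≥ 4.
k = 4 works: Wed-PM→Olsen, Thu-AM→Olsen, Thu-PM→Diallo, Fri-AM→Olsen+Andersen, Fri-PM→Diallo, Sat-AM→Olsen, Sat-PM→Diallo+Andersen, Sun-AM→Andersen, Sun-PM→Diallo+Andersen.
Loads: Olsen 4, Diallo 4, Andersen 4 — all ≤ 4.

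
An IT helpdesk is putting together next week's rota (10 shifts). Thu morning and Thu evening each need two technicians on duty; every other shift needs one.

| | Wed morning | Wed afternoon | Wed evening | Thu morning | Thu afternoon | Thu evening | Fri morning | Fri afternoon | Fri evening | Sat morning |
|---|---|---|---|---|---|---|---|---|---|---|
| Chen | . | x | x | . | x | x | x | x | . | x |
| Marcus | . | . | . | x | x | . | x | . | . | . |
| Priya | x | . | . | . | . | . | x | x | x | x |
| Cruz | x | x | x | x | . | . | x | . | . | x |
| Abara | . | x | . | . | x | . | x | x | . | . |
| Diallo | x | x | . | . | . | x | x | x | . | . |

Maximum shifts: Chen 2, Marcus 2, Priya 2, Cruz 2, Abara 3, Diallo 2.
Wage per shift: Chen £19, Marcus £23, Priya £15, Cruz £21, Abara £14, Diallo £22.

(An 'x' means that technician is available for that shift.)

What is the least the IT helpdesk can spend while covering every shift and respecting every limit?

£219

Thu morning can only be covered by Marcus and Cruz, so that assignment is forced.
Thu evening can only be covered by Chen and Diallo, so that assignment is forced.
Fri evening can only be covered by Priya, so that assignment is forced.
Picking the cheapest available technician for each shift independently would cost £205, but that ignores the shift limits.
An optimal schedule: Wed morning→Priya, Wed afternoon→Abara, Wed evening→Chen, Thu morning→Cruz+Marcus, Thu afternoon→Abara, Thu evening→Chen+Diallo, Fri morning→Diallo, Fri afternoon→Abara, Fri evening→Priya, Sat morning→Cruz.
Total: 15 + 14 + 19 + 21 + 23 + 14 + 19 + 22 + 22 + 14 + 15 + 21 = £219.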